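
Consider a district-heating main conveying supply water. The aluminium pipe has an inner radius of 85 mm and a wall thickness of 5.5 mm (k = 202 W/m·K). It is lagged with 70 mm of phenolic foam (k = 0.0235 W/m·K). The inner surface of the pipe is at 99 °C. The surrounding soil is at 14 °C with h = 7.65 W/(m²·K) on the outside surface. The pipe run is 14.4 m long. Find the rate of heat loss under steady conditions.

Cylindrical conduction, so R = ln(r₂/r₁)/(2πkL) per layer, in series:
R_aluminium pipe wall = ln(90.5/85)/(2π×202×14.4) = 3.431×10^-6 K/W
R_phenolic foam = ln(160.5/90.5)/(2π×0.0235×14.4) = 0.2695 K/W
R_outer film = 1/(h_o·2πr_oL) = 1/(7.65×2π×0.1605×14.4) = 0.009002 K/W
R_total = 0.2785 K/W
Q = ΔT/R_total = 85/0.2785

Q ≈ 305 W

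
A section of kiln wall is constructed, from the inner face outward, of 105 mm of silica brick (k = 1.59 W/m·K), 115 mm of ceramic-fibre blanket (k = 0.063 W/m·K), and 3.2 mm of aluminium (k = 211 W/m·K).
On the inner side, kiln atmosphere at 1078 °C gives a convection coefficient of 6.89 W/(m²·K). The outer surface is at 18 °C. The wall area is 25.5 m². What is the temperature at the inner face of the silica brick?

Thermal resistances in series:
R_inner film = 1/(h_i·A) = 1/(6.89×25.5) = 0.005692 K/W
R_silica brick = L/(kA) = 0.105/(1.59×25.5) = 0.00259 K/W
R_ceramic-fibre blanket = L/(kA) = 0.115/(0.063×25.5) = 0.07158 K/W
R_aluminium = L/(kA) = 0.0032/(211×25.5) = 5.947×10^-7 K/W
R_total = 0.07987 K/W;  Q = ΔT/R_total = 1060/0.07987 = 13270 W
T_interface = T_inner − Q·ΣR(inner→interface) = 1078 − 13300×0.005692

T ≈ 1000 °C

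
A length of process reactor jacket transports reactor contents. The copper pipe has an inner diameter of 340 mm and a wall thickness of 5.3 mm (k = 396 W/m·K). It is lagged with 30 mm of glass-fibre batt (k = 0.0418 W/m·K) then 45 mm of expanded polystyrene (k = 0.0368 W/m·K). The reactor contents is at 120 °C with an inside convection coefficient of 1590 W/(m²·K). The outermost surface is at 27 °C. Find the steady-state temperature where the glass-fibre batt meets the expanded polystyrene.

T ≈ 81.6 °C

Per-layer cylindrical resistances, series-summed:
R_inner film = 1/(h_i·2πr₁L) = 1/(1590×2π×0.17×1) = 5.888×10^-4 K/W
R_copper pipe wall = ln(175.3/170)/(2π×396×1) = 1.234×10^-5 K/W
R_glass-fibre batt = ln(205.3/175.3)/(2π×0.0418×1) = 0.6015 K/W
R_expanded polystyrene = ln(250.3/205.3)/(2π×0.0368×1) = 0.8571 K/W
R_total = 1.459 K/W
Q = ΔT/R_total = 93/1.459
Q = 63.7 W/m
T_interface = T_inner − Q·ΣR(inner→interface) = 120 − 63.7×0.6021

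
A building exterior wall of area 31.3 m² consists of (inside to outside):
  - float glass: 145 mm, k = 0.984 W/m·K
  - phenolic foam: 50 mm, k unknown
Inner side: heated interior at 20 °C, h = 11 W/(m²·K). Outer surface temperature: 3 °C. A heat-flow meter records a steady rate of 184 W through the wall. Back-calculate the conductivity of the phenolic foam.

k ≈ 0.0188 W/(m·K)

Treating each layer as a thermal resistance in series:
R_inner film = 1/(h_i·A) = 1/(11×31.3) = 0.002904 K/W
R_float glass = L/(kA) = 0.145/(0.984×31.3) = 0.004708 K/W
Sum of known resistances R_other = 0.007612 K/W
Total R = ΔT/Q = 17/184 = 0.09239 K/W
R_phenolic foam = R_total − R_other = 0.08478 K/W
k = L/(R·A) = 0.05/(0.08478×31.3)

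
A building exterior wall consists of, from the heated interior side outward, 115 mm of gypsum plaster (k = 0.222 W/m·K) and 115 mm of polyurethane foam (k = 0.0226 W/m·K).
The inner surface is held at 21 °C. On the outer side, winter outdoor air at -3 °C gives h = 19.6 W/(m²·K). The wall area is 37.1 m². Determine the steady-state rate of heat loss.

Model the wall as resistances in series:
R_gypsum plaster = L/(kA) = 0.115/(0.222×37.1) = 0.01396 K/W
R_polyurethane foam = L/(kA) = 0.115/(0.0226×37.1) = 0.1372 K/W
R_outer film = 1/(h_o·A) = 1/(19.6×37.1) = 0.001375 K/W
R_total = 0.1525 K/W
Q = ΔT / R_total = 24 / 0.1525

Q ≈ 157 W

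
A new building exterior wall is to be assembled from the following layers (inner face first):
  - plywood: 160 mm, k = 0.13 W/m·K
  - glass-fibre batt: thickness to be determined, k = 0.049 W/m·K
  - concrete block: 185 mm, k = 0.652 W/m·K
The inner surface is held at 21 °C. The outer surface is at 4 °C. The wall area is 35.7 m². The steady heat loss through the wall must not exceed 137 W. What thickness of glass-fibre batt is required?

Treating each layer as a thermal resistance in series:
R_plywood = L/(kA) = 0.16/(0.13×35.7) = 0.03448 K/W
R_concrete block = L/(kA) = 0.185/(0.652×35.7) = 0.007948 K/W
Sum of the known resistances R_other = 0.04242 K/W
Required total resistance R_tot = ΔT/Q_allow = 17/137 = 0.1241 K/W
R_glass-fibre batt = R_tot − R_other = 0.08166 K/W
L = R·k·A = 0.08166×0.049×35.7

L ≈ 143 mm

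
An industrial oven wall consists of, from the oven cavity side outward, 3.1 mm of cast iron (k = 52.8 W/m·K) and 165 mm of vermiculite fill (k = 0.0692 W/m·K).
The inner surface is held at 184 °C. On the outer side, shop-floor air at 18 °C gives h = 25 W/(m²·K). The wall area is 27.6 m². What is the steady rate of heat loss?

Using the resistance-network approach (series):
R_cast iron = L/(kA) = 0.0031/(52.8×27.6) = 2.127×10^-6 K/W
R_vermiculite fill = L/(kA) = 0.165/(0.0692×27.6) = 0.08639 K/W
R_outer film = 1/(h_o·A) = 1/(25×27.6) = 0.001449 K/W
R_total = 0.08784 K/W
Q = ΔT / R_total = 166 / 0.08784

Q ≈ 1890 W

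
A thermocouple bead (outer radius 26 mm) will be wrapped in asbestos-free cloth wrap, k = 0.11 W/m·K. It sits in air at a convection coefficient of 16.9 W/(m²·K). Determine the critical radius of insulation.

r_cr ≈ 13 mm

For a sphere r_cr = 2k/h = 2×0.11/16.9
r_cr = 13 mm; since the bare radius (26 mm) is above r_cr, any added insulation will reduce heat loss.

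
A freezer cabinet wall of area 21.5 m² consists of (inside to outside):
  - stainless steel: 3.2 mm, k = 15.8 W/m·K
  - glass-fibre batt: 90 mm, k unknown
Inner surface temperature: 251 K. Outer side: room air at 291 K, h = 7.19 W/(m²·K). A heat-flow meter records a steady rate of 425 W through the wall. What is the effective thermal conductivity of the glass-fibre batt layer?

Thermal resistances in series:
R_stainless steel = L/(kA) = 0.0032/(15.8×21.5) = 9.42×10^-6 K/W
R_outer film = 1/(h_o·A) = 1/(7.19×21.5) = 0.006469 K/W
Sum of known resistances R_other = 0.006478 K/W
Total R = ΔT/Q = 40/425 = 0.09412 K/W
R_glass-fibre batt = R_total − R_other = 0.08764 K/W
k = L/(R·A) = 0.09/(0.08764×21.5)

k ≈ 0.0478 W/(m·K)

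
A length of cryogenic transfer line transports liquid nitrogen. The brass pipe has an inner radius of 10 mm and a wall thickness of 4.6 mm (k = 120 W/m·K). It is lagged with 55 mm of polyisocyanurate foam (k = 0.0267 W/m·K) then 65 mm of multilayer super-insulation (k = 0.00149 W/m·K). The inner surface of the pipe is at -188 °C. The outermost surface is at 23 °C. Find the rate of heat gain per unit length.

Treating each annulus and film as a series resistance:
R_brass pipe wall = ln(14.6/10)/(2π×120×1) = 5.019×10^-4 K/W
R_polyisocyanurate foam = ln(69.6/14.6)/(2π×0.0267×1) = 9.309 K/W
R_multilayer super-insulation = ln(134.6/69.6)/(2π×0.00149×1) = 70.45 K/W
R_total = 79.76 K/W
Q = ΔT/R_total = 211/79.76

q′ ≈ 2.65 W/m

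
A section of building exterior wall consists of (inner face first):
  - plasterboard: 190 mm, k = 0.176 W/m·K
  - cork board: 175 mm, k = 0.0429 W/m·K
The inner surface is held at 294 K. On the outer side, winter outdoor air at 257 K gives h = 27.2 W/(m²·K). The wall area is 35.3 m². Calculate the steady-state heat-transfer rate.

Using the resistance-network approach (series):
R_plasterboard = L/(kA) = 0.19/(0.176×35.3) = 0.03058 K/W
R_cork board = L/(kA) = 0.175/(0.0429×35.3) = 0.1156 K/W
R_outer film = 1/(h_o·A) = 1/(27.2×35.3) = 0.001041 K/W
R_total = 0.1472 K/W
Q = ΔT / R_total = 37 / 0.1472

Q ≈ 251 W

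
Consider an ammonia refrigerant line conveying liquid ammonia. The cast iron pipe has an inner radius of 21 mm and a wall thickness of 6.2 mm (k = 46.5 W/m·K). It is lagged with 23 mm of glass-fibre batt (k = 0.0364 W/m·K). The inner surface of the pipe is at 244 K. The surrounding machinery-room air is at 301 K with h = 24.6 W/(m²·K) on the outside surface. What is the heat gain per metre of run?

q′ ≈ 20.3 W/m

Cylindrical conduction, so R = ln(r₂/r₁)/(2πkL) per layer, in series:
R_cast iron pipe wall = ln(27.2/21)/(2π×46.5×1) = 8.854×10^-4 K/W
R_glass-fibre batt = ln(50.2/27.2)/(2π×0.0364×1) = 2.679 K/W
R_outer film = 1/(h_o·2πr_oL) = 1/(24.6×2π×0.0502×1) = 0.1289 K/W
R_total = 2.809 K/W
Q = ΔT/R_total = 57/2.809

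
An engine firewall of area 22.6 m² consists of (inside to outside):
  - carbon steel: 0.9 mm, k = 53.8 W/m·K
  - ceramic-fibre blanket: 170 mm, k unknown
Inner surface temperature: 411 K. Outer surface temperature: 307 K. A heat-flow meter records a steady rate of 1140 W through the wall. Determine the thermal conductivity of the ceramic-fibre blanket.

Treating each layer as a thermal resistance in series:
R_carbon steel = L/(kA) = 0.0009/(53.8×22.6) = 7.402×10^-7 K/W
Sum of known resistances R_other = 7.402×10^-7 K/W
Total R = ΔT/Q = 104/1140 = 0.09123 K/W
R_ceramic-fibre blanket = R_total − R_other = 0.09123 K/W
k = L/(R·A) = 0.17/(0.09123×22.6)

k ≈ 0.0825 W/(m·K)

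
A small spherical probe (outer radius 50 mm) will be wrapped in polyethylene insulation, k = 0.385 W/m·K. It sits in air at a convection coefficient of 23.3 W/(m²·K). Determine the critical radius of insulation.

For a sphere r_cr = 2k/h = 2×0.385/23.3
r_cr = 33 mm; since the bare radius (50 mm) is above r_cr, any added insulation will reduce heat loss.

r_cr ≈ 33 mm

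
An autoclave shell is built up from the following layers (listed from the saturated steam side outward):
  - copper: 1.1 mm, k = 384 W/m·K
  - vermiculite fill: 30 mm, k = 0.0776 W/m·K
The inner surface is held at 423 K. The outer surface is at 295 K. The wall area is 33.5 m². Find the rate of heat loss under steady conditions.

Q ≈ 11100 W

Using the resistance-network approach (series):
R_copper = L/(kA) = 0.0011/(384×33.5) = 8.551×10^-8 K/W
R_vermiculite fill = L/(kA) = 0.03/(0.0776×33.5) = 0.01154 K/W
R_total = 0.01154 K/W
Q = ΔT / R_total = 128 / 0.01154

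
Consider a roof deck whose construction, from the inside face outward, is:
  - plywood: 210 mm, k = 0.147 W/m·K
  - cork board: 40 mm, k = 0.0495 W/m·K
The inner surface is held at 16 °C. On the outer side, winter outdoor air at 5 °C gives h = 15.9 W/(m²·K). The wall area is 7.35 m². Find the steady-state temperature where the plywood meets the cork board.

T ≈ 9.17 °C

Using the resistance-network approach (series):
R_plywood = L/(kA) = 0.21/(0.147×7.35) = 0.1944 K/W
R_cork board = L/(kA) = 0.04/(0.0495×7.35) = 0.1099 K/W
R_outer film = 1/(h_o·A) = 1/(15.9×7.35) = 0.008557 K/W
R_total = 0.3129 K/W;  Q = ΔT/R_total = 11/0.3129 = 35.16 W
T_interface = T_inner − Q·ΣR(inner→interface) = 16 − 35.2×0.1944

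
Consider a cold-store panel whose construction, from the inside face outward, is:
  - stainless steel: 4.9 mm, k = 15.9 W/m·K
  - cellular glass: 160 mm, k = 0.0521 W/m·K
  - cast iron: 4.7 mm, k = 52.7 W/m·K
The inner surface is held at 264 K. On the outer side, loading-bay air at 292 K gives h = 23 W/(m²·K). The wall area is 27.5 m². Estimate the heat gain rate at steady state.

Q ≈ 247 W

Thermal resistances in series:
R_stainless steel = L/(kA) = 0.0049/(15.9×27.5) = 1.121×10^-5 K/W
R_cellular glass = L/(kA) = 0.16/(0.0521×27.5) = 0.1117 K/W
R_cast iron = L/(kA) = 0.0047/(52.7×27.5) = 3.243×10^-6 K/W
R_outer film = 1/(h_o·A) = 1/(23×27.5) = 0.001581 K/W
R_total = 0.1133 K/W
Q = ΔT / R_total = 28 / 0.1133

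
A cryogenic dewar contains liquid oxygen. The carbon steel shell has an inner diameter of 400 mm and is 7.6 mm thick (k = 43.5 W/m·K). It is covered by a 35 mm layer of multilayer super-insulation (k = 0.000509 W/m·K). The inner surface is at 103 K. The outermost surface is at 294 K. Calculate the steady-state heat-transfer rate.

Radial (spherical) resistances in series:
R_carbon steel shell = (1/0.2 − 1/0.2076)/(4π×43.5) = 3.349×10^-4 K/W
R_multilayer super-insulation = (1/0.2076 − 1/0.2426)/(4π×0.000509) = 108.6 K/W
R_total = 108.6 K/W
Q = ΔT/R_total = 191/108.6

Q ≈ 1.76 W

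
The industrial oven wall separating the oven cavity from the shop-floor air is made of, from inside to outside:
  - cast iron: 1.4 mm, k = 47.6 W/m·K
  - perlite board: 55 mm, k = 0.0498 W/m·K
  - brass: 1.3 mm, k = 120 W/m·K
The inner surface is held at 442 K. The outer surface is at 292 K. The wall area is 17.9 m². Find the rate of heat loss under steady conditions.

Q ≈ 2430 W

Thermal resistances in series:
R_cast iron = L/(kA) = 0.0014/(47.6×17.9) = 1.643×10^-6 K/W
R_perlite board = L/(kA) = 0.055/(0.0498×17.9) = 0.0617 K/W
R_brass = L/(kA) = 0.0013/(120×17.9) = 6.052×10^-7 K/W
R_total = 0.0617 K/W
Q = ΔT / R_total = 150 / 0.0617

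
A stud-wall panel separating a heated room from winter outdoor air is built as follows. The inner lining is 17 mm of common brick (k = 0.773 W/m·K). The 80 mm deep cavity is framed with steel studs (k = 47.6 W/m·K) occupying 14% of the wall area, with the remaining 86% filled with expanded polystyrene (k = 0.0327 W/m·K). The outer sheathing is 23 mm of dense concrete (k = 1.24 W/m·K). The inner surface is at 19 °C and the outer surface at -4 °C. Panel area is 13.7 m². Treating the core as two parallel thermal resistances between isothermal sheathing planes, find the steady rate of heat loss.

Q ≈ 6000 W

Sheathing layers in series; stud and cavity paths in parallel between them.
R_inner = 0.017/(0.773×13.7) = 0.001605 K/W
R_stud  = 0.08/(47.6×0.14×13.7) = 8.763×10^-4 K/W
R_cav   = 0.08/(0.0327×0.86×13.7) = 0.2076 K/W
1/R_core = 1/R_stud + 1/R_cav → R_core = 8.726×10^-4 K/W
R_outer = 0.023/(1.24×13.7) = 0.001354 K/W
R_total = 0.003832 K/W
Q = ΔT/R_total = 23/0.003832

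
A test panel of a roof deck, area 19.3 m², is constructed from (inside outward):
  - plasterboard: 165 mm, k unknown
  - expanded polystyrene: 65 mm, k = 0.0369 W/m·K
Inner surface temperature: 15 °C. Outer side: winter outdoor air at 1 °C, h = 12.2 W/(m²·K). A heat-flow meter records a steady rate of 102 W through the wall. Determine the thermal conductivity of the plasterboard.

Treating each layer as a thermal resistance in series:
R_expanded polystyrene = L/(kA) = 0.065/(0.0369×19.3) = 0.09127 K/W
R_outer film = 1/(h_o·A) = 1/(12.2×19.3) = 0.004247 K/W
Sum of known resistances R_other = 0.09552 K/W
Total R = ΔT/Q = 14/102 = 0.1373 K/W
R_plasterboard = R_total − R_other = 0.04174 K/W
k = L/(R·A) = 0.165/(0.04174×19.3)

k ≈ 0.205 W/(m·K)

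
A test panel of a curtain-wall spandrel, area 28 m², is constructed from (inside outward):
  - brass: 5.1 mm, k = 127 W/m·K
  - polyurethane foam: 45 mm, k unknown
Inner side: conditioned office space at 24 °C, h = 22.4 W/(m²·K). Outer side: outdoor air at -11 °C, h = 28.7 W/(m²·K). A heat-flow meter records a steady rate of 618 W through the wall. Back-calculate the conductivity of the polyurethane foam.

Treating each layer as a thermal resistance in series:
R_inner film = 1/(h_i·A) = 1/(22.4×28) = 0.001594 K/W
R_brass = L/(kA) = 0.0051/(127×28) = 1.434×10^-6 K/W
R_outer film = 1/(h_o·A) = 1/(28.7×28) = 0.001244 K/W
Sum of known resistances R_other = 0.00284 K/W
Total R = ΔT/Q = 35/618 = 0.05663 K/W
R_polyurethane foam = R_total − R_other = 0.05379 K/W
k = L/(R·A) = 0.045/(0.05379×28)

k ≈ 0.0299 W/(m·K)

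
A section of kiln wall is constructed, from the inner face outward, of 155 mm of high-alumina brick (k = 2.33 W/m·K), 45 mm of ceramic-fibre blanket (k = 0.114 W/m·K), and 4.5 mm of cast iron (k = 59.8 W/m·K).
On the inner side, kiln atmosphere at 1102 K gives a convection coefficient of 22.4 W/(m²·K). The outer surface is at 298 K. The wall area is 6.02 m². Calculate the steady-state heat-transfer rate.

Using the resistance-network approach (series):
R_inner film = 1/(h_i·A) = 1/(22.4×6.02) = 0.007416 K/W
R_high-alumina brick = L/(kA) = 0.155/(2.33×6.02) = 0.01105 K/W
R_ceramic-fibre blanket = L/(kA) = 0.045/(0.114×6.02) = 0.06557 K/W
R_cast iron = L/(kA) = 0.0045/(59.8×6.02) = 1.25×10^-5 K/W
R_total = 0.08405 K/W
Q = ΔT / R_total = 804 / 0.08405

Q ≈ 9570 W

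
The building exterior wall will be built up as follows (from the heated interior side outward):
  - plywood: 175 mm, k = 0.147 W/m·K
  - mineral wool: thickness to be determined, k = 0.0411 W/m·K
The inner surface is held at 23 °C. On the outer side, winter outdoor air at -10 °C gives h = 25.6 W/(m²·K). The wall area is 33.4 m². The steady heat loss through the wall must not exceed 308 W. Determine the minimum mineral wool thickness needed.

Using the resistance-network approach (series):
R_plywood = L/(kA) = 0.175/(0.147×33.4) = 0.03564 K/W
R_outer film = 1/(h_o·A) = 1/(25.6×33.4) = 0.00117 K/W
Sum of the known resistances R_other = 0.03681 K/W
Required total resistance R_tot = ΔT/Q_allow = 33/308 = 0.1071 K/W
R_mineral wool = R_tot − R_other = 0.07033 K/W
L = R·k·A = 0.07033×0.0411×33.4

L ≈ 96.5 mm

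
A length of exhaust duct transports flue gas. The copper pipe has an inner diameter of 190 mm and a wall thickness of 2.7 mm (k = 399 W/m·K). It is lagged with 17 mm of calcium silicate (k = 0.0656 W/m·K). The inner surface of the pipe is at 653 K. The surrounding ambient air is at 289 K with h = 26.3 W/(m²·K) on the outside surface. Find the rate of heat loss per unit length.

q′ ≈ 824 W/m

For a radial system each layer contributes R = ln(r_out/r_in)/(2πkL); films add R = 1/(hA).
R_copper pipe wall = ln(97.7/95)/(2π×399×1) = 1.118×10^-5 K/W
R_calcium silicate = ln(114.7/97.7)/(2π×0.0656×1) = 0.3892 K/W
R_outer film = 1/(h_o·2πr_oL) = 1/(26.3×2π×0.1147×1) = 0.05276 K/W
R_total = 0.442 K/W
Q = ΔT/R_total = 364/0.442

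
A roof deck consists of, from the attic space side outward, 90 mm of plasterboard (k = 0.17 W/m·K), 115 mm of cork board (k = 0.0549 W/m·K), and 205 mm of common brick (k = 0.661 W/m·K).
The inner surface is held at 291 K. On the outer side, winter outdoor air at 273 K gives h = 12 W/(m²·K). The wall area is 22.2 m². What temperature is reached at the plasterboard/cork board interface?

Thermal resistances in series:
R_plasterboard = L/(kA) = 0.09/(0.17×22.2) = 0.02385 K/W
R_cork board = L/(kA) = 0.115/(0.0549×22.2) = 0.09436 K/W
R_common brick = L/(kA) = 0.205/(0.661×22.2) = 0.01397 K/W
R_outer film = 1/(h_o·A) = 1/(12×22.2) = 0.003754 K/W
R_total = 0.1359 K/W;  Q = ΔT/R_total = 18/0.1359 = 132.4 W
T_interface = T_inner − Q·ΣR(inner→interface) = 291 − 132×0.02385

T ≈ 288 K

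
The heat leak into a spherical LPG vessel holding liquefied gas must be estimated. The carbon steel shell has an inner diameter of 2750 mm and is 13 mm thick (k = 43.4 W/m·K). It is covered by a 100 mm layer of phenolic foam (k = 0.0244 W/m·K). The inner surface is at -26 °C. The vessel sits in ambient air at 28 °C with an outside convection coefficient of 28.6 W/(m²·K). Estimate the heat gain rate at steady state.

Q ≈ 339 W

For a spherical shell R = (1/r₁ − 1/r₂)/(4πk); film R = 1/(h·4πr²). In series:
R_carbon steel shell = (1/1.375 − 1/1.388)/(4π×43.4) = 1.249×10^-5 K/W
R_phenolic foam = (1/1.388 − 1/1.488)/(4π×0.0244) = 0.1579 K/W
R_outer film = 1/(h·4πr_o²) = 1/(28.6×4π×1.488²) = 0.001257 K/W
R_total = 0.1592 K/W
Q = ΔT/R_total = 54/0.1592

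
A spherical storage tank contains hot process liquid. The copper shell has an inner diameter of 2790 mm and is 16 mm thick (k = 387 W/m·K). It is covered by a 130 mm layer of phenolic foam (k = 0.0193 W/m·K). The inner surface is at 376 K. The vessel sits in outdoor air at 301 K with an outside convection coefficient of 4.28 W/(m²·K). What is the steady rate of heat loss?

Q ≈ 295 W

Radial (spherical) resistances in series:
R_copper shell = (1/1.395 − 1/1.411)/(4π×387) = 1.671×10^-6 K/W
R_phenolic foam = (1/1.411 − 1/1.541)/(4π×0.0193) = 0.2465 K/W
R_outer film = 1/(h·4πr_o²) = 1/(4.28×4π×1.541²) = 0.00783 K/W
R_total = 0.2543 K/W
Q = ΔT/R_total = 75/0.2543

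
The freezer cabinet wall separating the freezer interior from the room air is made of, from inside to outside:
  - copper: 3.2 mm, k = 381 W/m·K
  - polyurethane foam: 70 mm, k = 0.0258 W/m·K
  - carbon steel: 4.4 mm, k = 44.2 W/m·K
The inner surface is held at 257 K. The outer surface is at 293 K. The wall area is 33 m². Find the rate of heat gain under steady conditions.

Q ≈ 438 W

Treating each layer as a thermal resistance in series:
R_copper = L/(kA) = 0.0032/(381×33) = 2.545×10^-7 K/W
R_polyurethane foam = L/(kA) = 0.07/(0.0258×33) = 0.08222 K/W
R_carbon steel = L/(kA) = 0.0044/(44.2×33) = 3.017×10^-6 K/W
R_total = 0.08222 K/W
Q = ΔT / R_total = 36 / 0.08222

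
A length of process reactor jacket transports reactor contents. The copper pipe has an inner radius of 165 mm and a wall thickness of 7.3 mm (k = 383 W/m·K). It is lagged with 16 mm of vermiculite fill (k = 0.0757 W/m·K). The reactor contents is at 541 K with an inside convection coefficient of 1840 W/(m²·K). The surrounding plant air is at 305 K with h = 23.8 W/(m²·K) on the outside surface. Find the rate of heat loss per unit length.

Treating each annulus and film as a series resistance:
R_inner film = 1/(h_i·2πr₁L) = 1/(1840×2π×0.165×1) = 5.242×10^-4 K/W
R_copper pipe wall = ln(172.3/165)/(2π×383×1) = 1.799×10^-5 K/W
R_vermiculite fill = ln(188.3/172.3)/(2π×0.0757×1) = 0.1867 K/W
R_outer film = 1/(h_o·2πr_oL) = 1/(23.8×2π×0.1883×1) = 0.03551 K/W
R_total = 0.2228 K/W
Q = ΔT/R_total = 236/0.2228

q′ ≈ 1060 W/m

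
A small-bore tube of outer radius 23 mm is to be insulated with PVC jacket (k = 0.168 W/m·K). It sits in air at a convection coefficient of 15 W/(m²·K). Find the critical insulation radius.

For a cylinder r_cr = k/h = 0.168/15
r_cr = 11.2 mm; since the bare radius (23 mm) is above r_cr, any added insulation will reduce heat loss.

r_cr ≈ 11.2 mm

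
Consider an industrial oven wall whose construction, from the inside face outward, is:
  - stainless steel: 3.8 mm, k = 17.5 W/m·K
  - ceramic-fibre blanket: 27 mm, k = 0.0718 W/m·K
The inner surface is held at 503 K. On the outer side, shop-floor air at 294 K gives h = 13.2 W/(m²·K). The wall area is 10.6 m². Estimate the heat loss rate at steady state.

Q ≈ 4900 W

Using the resistance-network approach (series):
R_stainless steel = L/(kA) = 0.0038/(17.5×10.6) = 2.049×10^-5 K/W
R_ceramic-fibre blanket = L/(kA) = 0.027/(0.0718×10.6) = 0.03548 K/W
R_outer film = 1/(h_o·A) = 1/(13.2×10.6) = 0.007147 K/W
R_total = 0.04264 K/W
Q = ΔT / R_total = 209 / 0.04264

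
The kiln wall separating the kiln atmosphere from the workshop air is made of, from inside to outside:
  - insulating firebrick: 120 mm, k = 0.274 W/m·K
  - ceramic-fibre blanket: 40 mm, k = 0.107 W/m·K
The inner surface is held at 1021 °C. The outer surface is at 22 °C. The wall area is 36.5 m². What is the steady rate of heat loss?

Using the resistance-network approach (series):
R_insulating firebrick = L/(kA) = 0.12/(0.274×36.5) = 0.012 K/W
R_ceramic-fibre blanket = L/(kA) = 0.04/(0.107×36.5) = 0.01024 K/W
R_total = 0.02224 K/W
Q = ΔT / R_total = 999 / 0.02224

Q ≈ 44900 W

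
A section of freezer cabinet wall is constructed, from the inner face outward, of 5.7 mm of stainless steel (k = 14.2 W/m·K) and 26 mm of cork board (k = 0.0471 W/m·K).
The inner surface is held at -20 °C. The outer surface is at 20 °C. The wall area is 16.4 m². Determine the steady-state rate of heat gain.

Model the wall as resistances in series:
R_stainless steel = L/(kA) = 0.0057/(14.2×16.4) = 2.448×10^-5 K/W
R_cork board = L/(kA) = 0.026/(0.0471×16.4) = 0.03366 K/W
R_total = 0.03368 K/W
Q = ΔT / R_total = 40 / 0.03368

Q ≈ 1190 W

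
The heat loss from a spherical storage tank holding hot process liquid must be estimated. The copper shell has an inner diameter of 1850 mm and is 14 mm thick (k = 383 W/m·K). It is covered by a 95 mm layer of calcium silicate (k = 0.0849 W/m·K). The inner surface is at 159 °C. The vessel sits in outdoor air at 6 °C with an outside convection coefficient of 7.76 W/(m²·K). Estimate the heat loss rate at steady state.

Spherical conduction: R = (1/r_in − 1/r_out)/(4πk) per layer; series-sum.
R_copper shell = (1/0.925 − 1/0.939)/(4π×383) = 3.349×10^-6 K/W
R_calcium silicate = (1/0.939 − 1/1.034)/(4π×0.0849) = 0.09171 K/W
R_outer film = 1/(h·4πr_o²) = 1/(7.76×4π×1.034²) = 0.009592 K/W
R_total = 0.1013 K/W
Q = ΔT/R_total = 153/0.1013

Q ≈ 1510 W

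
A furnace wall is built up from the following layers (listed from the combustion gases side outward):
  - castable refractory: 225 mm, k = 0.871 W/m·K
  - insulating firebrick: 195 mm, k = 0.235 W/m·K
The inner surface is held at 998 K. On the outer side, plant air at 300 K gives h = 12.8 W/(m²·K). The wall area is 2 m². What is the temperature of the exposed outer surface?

T ≈ 347 K

Treating each layer as a thermal resistance in series:
R_castable refractory = L/(kA) = 0.225/(0.871×2) = 0.1292 K/W
R_insulating firebrick = L/(kA) = 0.195/(0.235×2) = 0.4149 K/W
R_outer film = 1/(h_o·A) = 1/(12.8×2) = 0.03906 K/W
R_total = 0.5831 K/W;  Q = ΔT/R_total = 698/0.5831 = 1197 W
T_interface = T_inner − Q·ΣR(inner→interface) = 998 − 1200×0.5441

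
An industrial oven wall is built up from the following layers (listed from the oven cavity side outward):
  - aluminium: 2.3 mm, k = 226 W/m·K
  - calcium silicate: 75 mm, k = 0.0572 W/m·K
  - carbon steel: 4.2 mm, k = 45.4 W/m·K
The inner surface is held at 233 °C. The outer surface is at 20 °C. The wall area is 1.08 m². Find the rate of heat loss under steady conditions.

Q ≈ 175 W

Using the resistance-network approach (series):
R_aluminium = L/(kA) = 0.0023/(226×1.08) = 9.423×10^-6 K/W
R_calcium silicate = L/(kA) = 0.075/(0.0572×1.08) = 1.214 K/W
R_carbon steel = L/(kA) = 0.0042/(45.4×1.08) = 8.566×10^-5 K/W
R_total = 1.214 K/W
Q = ΔT / R_total = 213 / 1.214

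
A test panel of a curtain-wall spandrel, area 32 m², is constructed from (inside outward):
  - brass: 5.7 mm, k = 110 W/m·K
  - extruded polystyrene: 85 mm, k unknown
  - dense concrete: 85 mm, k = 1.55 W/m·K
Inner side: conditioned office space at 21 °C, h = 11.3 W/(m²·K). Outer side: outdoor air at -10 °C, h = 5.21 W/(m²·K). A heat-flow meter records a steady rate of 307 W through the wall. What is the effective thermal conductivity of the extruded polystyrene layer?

Using the resistance-network approach (series):
R_inner film = 1/(h_i·A) = 1/(11.3×32) = 0.002765 K/W
R_brass = L/(kA) = 0.0057/(110×32) = 1.619×10^-6 K/W
R_dense concrete = L/(kA) = 0.085/(1.55×32) = 0.001714 K/W
R_outer film = 1/(h_o·A) = 1/(5.21×32) = 0.005998 K/W
Sum of known resistances R_other = 0.01048 K/W
Total R = ΔT/Q = 31/307 = 0.101 K/W
R_extruded polystyrene = R_total − R_other = 0.0905 K/W
k = L/(R·A) = 0.085/(0.0905×32)

k ≈ 0.0294 W/(m·K)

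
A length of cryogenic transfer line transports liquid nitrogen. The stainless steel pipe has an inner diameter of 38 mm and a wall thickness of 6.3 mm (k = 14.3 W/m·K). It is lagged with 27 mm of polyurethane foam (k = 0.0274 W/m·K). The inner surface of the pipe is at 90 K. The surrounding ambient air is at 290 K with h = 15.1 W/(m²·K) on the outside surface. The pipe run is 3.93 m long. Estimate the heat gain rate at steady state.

Q ≈ 178 W

Treating each annulus and film as a series resistance:
R_stainless steel pipe wall = ln(25.3/19)/(2π×14.3×3.93) = 8.11×10^-4 K/W
R_polyurethane foam = ln(52.3/25.3)/(2π×0.0274×3.93) = 1.073 K/W
R_outer film = 1/(h_o·2πr_oL) = 1/(15.1×2π×0.0523×3.93) = 0.05128 K/W
R_total = 1.125 K/W
Q = ΔT/R_total = 200/1.125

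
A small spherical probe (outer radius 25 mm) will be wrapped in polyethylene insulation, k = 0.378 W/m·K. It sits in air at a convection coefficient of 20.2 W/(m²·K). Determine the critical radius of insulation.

r_cr ≈ 37.4 mm

For a sphere r_cr = 2k/h = 2×0.378/20.2
r_cr = 37.4 mm; since the bare radius (25 mm) is below r_cr, adding a thin layer of insulation will *increase* heat loss.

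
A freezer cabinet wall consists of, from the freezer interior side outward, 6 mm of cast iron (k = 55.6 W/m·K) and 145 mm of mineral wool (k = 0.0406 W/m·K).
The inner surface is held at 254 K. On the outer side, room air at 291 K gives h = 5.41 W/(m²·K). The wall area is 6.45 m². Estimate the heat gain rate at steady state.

Using the resistance-network approach (series):
R_cast iron = L/(kA) = 0.006/(55.6×6.45) = 1.673×10^-5 K/W
R_mineral wool = L/(kA) = 0.145/(0.0406×6.45) = 0.5537 K/W
R_outer film = 1/(h_o·A) = 1/(5.41×6.45) = 0.02866 K/W
R_total = 0.5824 K/W
Q = ΔT / R_total = 37 / 0.5824

Q ≈ 63.5 W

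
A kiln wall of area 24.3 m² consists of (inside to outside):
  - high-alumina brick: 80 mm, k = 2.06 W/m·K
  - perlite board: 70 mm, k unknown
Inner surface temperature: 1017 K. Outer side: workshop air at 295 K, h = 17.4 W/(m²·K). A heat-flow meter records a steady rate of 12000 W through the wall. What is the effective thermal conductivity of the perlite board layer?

Using the resistance-network approach (series):
R_high-alumina brick = L/(kA) = 0.08/(2.06×24.3) = 0.001598 K/W
R_outer film = 1/(h_o·A) = 1/(17.4×24.3) = 0.002365 K/W
Sum of known resistances R_other = 0.003963 K/W
Total R = ΔT/Q = 722/12000 = 0.06017 K/W
R_perlite board = R_total − R_other = 0.0562 K/W
k = L/(R·A) = 0.07/(0.0562×24.3)

k ≈ 0.0513 W/(m·K)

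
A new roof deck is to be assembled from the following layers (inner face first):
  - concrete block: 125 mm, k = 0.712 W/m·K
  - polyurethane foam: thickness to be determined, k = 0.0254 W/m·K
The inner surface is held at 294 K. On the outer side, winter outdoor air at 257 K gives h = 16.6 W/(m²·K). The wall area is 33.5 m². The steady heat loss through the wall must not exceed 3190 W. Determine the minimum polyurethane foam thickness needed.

L ≈ 3.88 mm

Model the wall as resistances in series:
R_concrete block = L/(kA) = 0.125/(0.712×33.5) = 0.005241 K/W
R_outer film = 1/(h_o·A) = 1/(16.6×33.5) = 0.001798 K/W
Sum of the known resistances R_other = 0.007039 K/W
Required total resistance R_tot = ΔT/Q_allow = 37/3190 = 0.0116 K/W
R_polyurethane foam = R_tot − R_other = 0.00456 K/W
L = R·k·A = 0.00456×0.0254×33.5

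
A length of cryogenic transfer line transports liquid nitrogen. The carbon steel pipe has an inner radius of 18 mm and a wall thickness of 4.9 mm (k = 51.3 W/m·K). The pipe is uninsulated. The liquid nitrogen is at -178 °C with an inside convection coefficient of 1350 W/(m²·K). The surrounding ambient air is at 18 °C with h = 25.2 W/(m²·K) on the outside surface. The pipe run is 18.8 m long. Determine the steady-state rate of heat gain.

For a radial system each layer contributes R = ln(r_out/r_in)/(2πkL); films add R = 1/(hA).
R_inner film = 1/(h_i·2πr₁L) = 1/(1350×2π×0.018×18.8) = 3.484×10^-4 K/W
R_carbon steel pipe wall = ln(22.9/18)/(2π×51.3×18.8) = 3.973×10^-5 K/W
R_outer film = 1/(h_o·2πr_oL) = 1/(25.2×2π×0.0229×18.8) = 0.01467 K/W
R_total = 0.01506 K/W
Q = ΔT/R_total = 196/0.01506

Q ≈ 13000 W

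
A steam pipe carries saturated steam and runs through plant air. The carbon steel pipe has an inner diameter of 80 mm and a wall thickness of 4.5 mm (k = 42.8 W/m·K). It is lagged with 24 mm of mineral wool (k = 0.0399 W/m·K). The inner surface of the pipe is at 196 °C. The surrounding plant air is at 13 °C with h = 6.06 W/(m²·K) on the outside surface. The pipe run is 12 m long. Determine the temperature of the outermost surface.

Radial resistances (cylindrical: R_cond = ln(r_o/r_i)/(2πkL), R_conv = 1/(h·2πrL)):
R_carbon steel pipe wall = ln(44.5/40)/(2π×42.8×12) = 3.304×10^-5 K/W
R_mineral wool = ln(68.5/44.5)/(2π×0.0399×12) = 0.1434 K/W
R_outer film = 1/(h_o·2πr_oL) = 1/(6.06×2π×0.0685×12) = 0.03195 K/W
R_total = 0.1754 K/W
Q = ΔT/R_total = 183/0.1754
Q = 1040 W
T_interface = T_inner − Q·ΣR(inner→interface) = 196 − 1040×0.1434

T ≈ 46.3 °C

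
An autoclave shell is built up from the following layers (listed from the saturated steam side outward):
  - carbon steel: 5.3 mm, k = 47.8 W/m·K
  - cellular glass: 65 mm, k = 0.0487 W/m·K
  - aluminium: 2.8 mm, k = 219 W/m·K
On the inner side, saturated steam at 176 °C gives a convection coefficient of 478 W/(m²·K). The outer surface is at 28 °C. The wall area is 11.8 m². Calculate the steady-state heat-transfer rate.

Series thermal resistances:
R_inner film = 1/(h_i·A) = 1/(478×11.8) = 1.773×10^-4 K/W
R_carbon steel = L/(kA) = 0.0053/(47.8×11.8) = 9.396×10^-6 K/W
R_cellular glass = L/(kA) = 0.065/(0.0487×11.8) = 0.1131 K/W
R_aluminium = L/(kA) = 0.0028/(219×11.8) = 1.084×10^-6 K/W
R_total = 0.1133 K/W
Q = ΔT / R_total = 148 / 0.1133

Q ≈ 1310 W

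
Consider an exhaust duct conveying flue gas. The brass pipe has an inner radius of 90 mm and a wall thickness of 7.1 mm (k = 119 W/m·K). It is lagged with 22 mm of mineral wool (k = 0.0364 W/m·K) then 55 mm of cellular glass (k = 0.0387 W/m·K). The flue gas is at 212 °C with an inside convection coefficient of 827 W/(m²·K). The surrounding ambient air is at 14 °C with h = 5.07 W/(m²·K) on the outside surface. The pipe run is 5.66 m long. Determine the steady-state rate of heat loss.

Q ≈ 425 W

Cylindrical conduction, so R = ln(r₂/r₁)/(2πkL) per layer, in series:
R_inner film = 1/(h_i·2πr₁L) = 1/(827×2π×0.09×5.66) = 3.778×10^-4 K/W
R_brass pipe wall = ln(97.1/90)/(2π×119×5.66) = 1.794×10^-5 K/W
R_mineral wool = ln(119.1/97.1)/(2π×0.0364×5.66) = 0.1578 K/W
R_cellular glass = ln(174.1/119.1)/(2π×0.0387×5.66) = 0.2759 K/W
R_outer film = 1/(h_o·2πr_oL) = 1/(5.07×2π×0.1741×5.66) = 0.03186 K/W
R_total = 0.4659 K/W
Q = ΔT/R_total = 198/0.4659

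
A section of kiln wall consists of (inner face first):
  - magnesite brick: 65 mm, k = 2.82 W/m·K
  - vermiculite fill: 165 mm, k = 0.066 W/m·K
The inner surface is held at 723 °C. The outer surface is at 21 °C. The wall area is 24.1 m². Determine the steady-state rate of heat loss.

Q ≈ 6710 W

Treating each layer as a thermal resistance in series:
R_magnesite brick = L/(kA) = 0.065/(2.82×24.1) = 9.564×10^-4 K/W
R_vermiculite fill = L/(kA) = 0.165/(0.066×24.1) = 0.1037 K/W
R_total = 0.1047 K/W
Q = ΔT / R_total = 702 / 0.1047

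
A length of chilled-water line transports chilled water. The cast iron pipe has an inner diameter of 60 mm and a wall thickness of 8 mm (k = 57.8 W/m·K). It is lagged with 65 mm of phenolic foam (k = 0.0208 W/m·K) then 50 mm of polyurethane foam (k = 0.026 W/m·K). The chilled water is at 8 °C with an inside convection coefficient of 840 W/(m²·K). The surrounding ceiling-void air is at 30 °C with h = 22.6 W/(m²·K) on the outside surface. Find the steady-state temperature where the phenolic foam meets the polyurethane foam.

T ≈ 24.6 °C

Per-layer cylindrical resistances, series-summed:
R_inner film = 1/(h_i·2πr₁L) = 1/(840×2π×0.03×1) = 0.006316 K/W
R_cast iron pipe wall = ln(38/30)/(2π×57.8×1) = 6.509×10^-4 K/W
R_phenolic foam = ln(103/38)/(2π×0.0208×1) = 7.63 K/W
R_polyurethane foam = ln(153/103)/(2π×0.026×1) = 2.422 K/W
R_outer film = 1/(h_o·2πr_oL) = 1/(22.6×2π×0.153×1) = 0.04603 K/W
R_total = 10.11 K/W
Q = ΔT/R_total = 22/10.11
Q = 2.18 W/m
T_interface = T_inner + Q·ΣR(inner→interface) = 8 + 2.18×7.637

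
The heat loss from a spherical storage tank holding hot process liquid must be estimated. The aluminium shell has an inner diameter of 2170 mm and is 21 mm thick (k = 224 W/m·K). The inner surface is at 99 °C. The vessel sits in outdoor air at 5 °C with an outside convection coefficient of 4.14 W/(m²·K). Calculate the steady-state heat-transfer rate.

Radial (spherical) resistances in series:
R_aluminium shell = (1/1.085 − 1/1.106)/(4π×224) = 6.217×10^-6 K/W
R_outer film = 1/(h·4πr_o²) = 1/(4.14×4π×1.106²) = 0.01571 K/W
R_total = 0.01572 K/W
Q = ΔT/R_total = 94/0.01572

Q ≈ 5980 W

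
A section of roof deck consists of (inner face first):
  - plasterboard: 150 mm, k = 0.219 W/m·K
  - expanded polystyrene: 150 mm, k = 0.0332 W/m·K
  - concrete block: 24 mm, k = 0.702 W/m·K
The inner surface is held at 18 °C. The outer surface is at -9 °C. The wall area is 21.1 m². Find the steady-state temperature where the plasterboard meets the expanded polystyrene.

T ≈ 14.5 °C

Model the wall as resistances in series:
R_plasterboard = L/(kA) = 0.15/(0.219×21.1) = 0.03246 K/W
R_expanded polystyrene = L/(kA) = 0.15/(0.0332×21.1) = 0.2141 K/W
R_concrete block = L/(kA) = 0.024/(0.702×21.1) = 0.00162 K/W
R_total = 0.2482 K/W;  Q = ΔT/R_total = 27/0.2482 = 108.8 W
T_interface = T_inner − Q·ΣR(inner→interface) = 18 − 109×0.03246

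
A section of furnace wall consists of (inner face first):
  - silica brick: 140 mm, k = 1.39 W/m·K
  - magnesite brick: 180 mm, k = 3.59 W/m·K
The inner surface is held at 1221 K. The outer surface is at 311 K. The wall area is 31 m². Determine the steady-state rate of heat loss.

Using the resistance-network approach (series):
R_silica brick = L/(kA) = 0.14/(1.39×31) = 0.003249 K/W
R_magnesite brick = L/(kA) = 0.18/(3.59×31) = 0.001617 K/W
R_total = 0.004866 K/W
Q = ΔT / R_total = 910 / 0.004866

Q ≈ 187000 W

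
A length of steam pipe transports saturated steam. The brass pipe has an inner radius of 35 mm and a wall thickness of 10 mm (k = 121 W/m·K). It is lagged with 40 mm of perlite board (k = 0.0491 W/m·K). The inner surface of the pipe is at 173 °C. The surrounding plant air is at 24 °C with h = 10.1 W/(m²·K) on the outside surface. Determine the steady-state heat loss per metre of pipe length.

q′ ≈ 66.3 W/m

Cylindrical conduction, so R = ln(r₂/r₁)/(2πkL) per layer, in series:
R_brass pipe wall = ln(45/35)/(2π×121×1) = 3.306×10^-4 K/W
R_perlite board = ln(85/45)/(2π×0.0491×1) = 2.062 K/W
R_outer film = 1/(h_o·2πr_oL) = 1/(10.1×2π×0.085×1) = 0.1854 K/W
R_total = 2.247 K/W
Q = ΔT/R_total = 149/2.247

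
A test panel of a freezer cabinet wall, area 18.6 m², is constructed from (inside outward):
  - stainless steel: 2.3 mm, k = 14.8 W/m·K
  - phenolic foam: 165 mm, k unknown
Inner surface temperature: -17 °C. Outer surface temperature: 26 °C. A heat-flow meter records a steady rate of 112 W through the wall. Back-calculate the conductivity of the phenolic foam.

k ≈ 0.0231 W/(m·K)

Treating each layer as a thermal resistance in series:
R_stainless steel = L/(kA) = 0.0023/(14.8×18.6) = 8.355×10^-6 K/W
Sum of known resistances R_other = 8.355×10^-6 K/W
Total R = ΔT/Q = 43/112 = 0.3839 K/W
R_phenolic foam = R_total − R_other = 0.3839 K/W
k = L/(R·A) = 0.165/(0.3839×18.6)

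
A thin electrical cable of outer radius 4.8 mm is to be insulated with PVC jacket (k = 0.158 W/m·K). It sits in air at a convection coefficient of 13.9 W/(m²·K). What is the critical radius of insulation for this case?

r_cr ≈ 11.4 mm

For a cylinder r_cr = k/h = 0.158/13.9
r_cr = 11.4 mm; since the bare radius (4.8 mm) is below r_cr, adding a thin layer of insulation will *increase* heat loss.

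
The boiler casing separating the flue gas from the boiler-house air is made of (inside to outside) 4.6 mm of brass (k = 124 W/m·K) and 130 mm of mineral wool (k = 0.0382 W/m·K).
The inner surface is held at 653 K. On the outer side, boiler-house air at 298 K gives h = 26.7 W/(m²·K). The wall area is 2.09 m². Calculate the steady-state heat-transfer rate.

Q ≈ 216 W

Thermal resistances in series:
R_brass = L/(kA) = 0.0046/(124×2.09) = 1.775×10^-5 K/W
R_mineral wool = L/(kA) = 0.13/(0.0382×2.09) = 1.628 K/W
R_outer film = 1/(h_o·A) = 1/(26.7×2.09) = 0.01792 K/W
R_total = 1.646 K/W
Q = ΔT / R_total = 355 / 1.646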